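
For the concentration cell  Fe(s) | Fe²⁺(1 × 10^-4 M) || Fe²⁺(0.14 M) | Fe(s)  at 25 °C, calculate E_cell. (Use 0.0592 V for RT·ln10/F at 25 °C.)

0.093 V

Both half-cells are Fe²⁺/Fe, so E°_cell = 0. The concentrated side is the cathode; the cell reaction moves Fe²⁺ from high to low concentration with n = 2.
Q = [Fe²⁺]_dilute/[Fe²⁺]_conc = 1 × 10^-4/0.14 = 7.14 × 10^-4.
E = 0 − (0.0592/2) log Q = −(0.0592/2)(-3.146) = 0.0931 V.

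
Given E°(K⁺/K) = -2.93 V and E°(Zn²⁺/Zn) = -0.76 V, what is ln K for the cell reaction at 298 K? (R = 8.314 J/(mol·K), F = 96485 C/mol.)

E°_cell = -0.76 − (-2.93) = 2.17 V, with n = 2 electrons transferred.
At equilibrium E = 0, so the Nernst equation gives ln K = nFE°/RT = (2)(96485)(2.17)/((8.314)(298)) = 169.01.

ln K = 169.0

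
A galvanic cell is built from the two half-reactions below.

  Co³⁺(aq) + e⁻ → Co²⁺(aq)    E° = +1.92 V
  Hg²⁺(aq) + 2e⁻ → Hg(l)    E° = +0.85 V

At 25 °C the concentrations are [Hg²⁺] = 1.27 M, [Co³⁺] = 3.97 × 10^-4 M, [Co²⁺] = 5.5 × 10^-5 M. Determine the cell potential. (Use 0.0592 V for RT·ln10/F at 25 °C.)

The Co³⁺/Co²⁺ couple has the higher reduction potential and acts as the cathode, so E°_cell = +1.92 − (+0.85) = 1.07 V.
Balancing electrons gives n = 2; the reaction quotient is Q = [Hg²⁺]·[Co²⁺]^2/[Co³⁺]^2 = 0.0244.
At 25 °C, E = E° − (0.0592/n) log Q = 1.07 − (0.0592/2)(-1.613) = 1.070 + 0.048 = 1.118 V.

1.12 V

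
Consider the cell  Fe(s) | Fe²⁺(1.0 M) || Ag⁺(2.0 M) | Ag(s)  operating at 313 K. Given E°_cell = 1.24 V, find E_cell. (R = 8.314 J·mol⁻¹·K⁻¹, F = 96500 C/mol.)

1.26 V

Balancing electrons gives n = 2; the reaction quotient is Q = [Fe²⁺]/[Ag⁺]^2 = 0.250.
E = E° − (RT/nF) ln Q = 1.24 − (8.314×313)/(2×96500) × (-1.386) = 1.240 + 0.019 = 1.259 V.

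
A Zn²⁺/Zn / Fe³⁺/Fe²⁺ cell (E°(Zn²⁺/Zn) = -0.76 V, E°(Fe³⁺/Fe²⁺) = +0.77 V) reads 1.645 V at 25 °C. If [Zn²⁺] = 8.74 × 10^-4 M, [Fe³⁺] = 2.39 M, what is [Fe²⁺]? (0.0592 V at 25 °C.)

0.92 M

From the Nernst equation, log Q = n(E° − E)/0.0592 = 2(1.53 − 1.645)/0.0592 = -3.885, so Q = 1.3 × 10^-4.
With Q = [Zn²⁺]·[Fe²⁺]^2/[Fe³⁺]^2 and the known concentrations, [Fe²⁺]^2 in the numerator gives [Fe²⁺] = 0.92 M.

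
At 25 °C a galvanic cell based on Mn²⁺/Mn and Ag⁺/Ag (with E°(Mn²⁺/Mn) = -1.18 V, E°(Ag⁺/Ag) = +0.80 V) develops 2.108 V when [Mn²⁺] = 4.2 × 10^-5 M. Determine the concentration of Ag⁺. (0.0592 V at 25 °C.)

From the Nernst equation, log Q = n(E° − E)/0.0592 = 2(1.98 − 2.108)/0.0592 = -4.324, so Q = 4.74 × 10^-5.
With Q = [Mn²⁺]/[Ag⁺]^2 and the known concentrations, [Ag⁺]^2 in the denominator gives [Ag⁺] = 0.94 M.

0.94 M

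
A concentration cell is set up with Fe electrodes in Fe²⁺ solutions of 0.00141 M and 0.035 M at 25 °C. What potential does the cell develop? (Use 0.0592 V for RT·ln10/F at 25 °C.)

0.041 V

Both half-cells are Fe²⁺/Fe, so E°_cell = 0. The concentrated side is the cathode; the cell reaction moves Fe²⁺ from high to low concentration with n = 2.
Q = [Fe²⁺]_dilute/[Fe²⁺]_conc = 0.00141/0.035 = 0.0403.
E = 0 − (0.0592/2) log Q = −(0.0592/2)(-1.395) = 0.0413 V.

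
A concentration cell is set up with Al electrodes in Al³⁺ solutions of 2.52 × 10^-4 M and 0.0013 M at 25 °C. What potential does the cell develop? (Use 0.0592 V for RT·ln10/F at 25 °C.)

0.014 V

Both half-cells are Al³⁺/Al, so E°_cell = 0. The concentrated side is the cathode; the cell reaction moves Al³⁺ from high to low concentration with n = 3.
Q = [Al³⁺]_dilute/[Al³⁺]_conc = 2.52 × 10^-4/0.0013 = 0.194.
E = 0 − (0.0592/3) log Q = −(0.0592/3)(-0.713) = 0.0141 V.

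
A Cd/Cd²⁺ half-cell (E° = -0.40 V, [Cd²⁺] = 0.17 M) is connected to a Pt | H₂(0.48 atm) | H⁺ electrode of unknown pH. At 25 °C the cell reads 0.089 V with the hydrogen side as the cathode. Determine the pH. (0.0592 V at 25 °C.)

E°_cell = 0.40 V and n = 2.
log Q = n(E° − E)/0.0592 = 2×(0.40 − 0.089)/0.0592 = 10.507.
With Q = [Cd²⁺]·P(H₂) / [H⁺]^2, solving for [H⁺] gives log[H⁺] = -5.798, so pH = 5.80.

pH = 5.80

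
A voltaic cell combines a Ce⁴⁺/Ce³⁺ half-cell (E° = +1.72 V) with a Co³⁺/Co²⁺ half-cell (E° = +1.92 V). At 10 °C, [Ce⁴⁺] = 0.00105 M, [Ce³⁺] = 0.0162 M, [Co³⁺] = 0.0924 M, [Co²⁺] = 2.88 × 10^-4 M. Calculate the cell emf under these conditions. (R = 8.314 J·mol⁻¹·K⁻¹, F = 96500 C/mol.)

The Co³⁺/Co²⁺ couple has the higher reduction potential and acts as the cathode, so E°_cell = +1.92 − (+1.72) = 0.20 V.
Balancing electrons gives n = 1; the reaction quotient is Q = [Ce⁴⁺]·[Co²⁺]/([Ce³⁺]·[Co³⁺]) = 2.02 × 10^-4.
E = E° − (RT/nF) ln Q = 0.20 − (8.314×283)/(1×96500) × (-8.507) = 0.200 + 0.207 = 0.407 V.

0.407 V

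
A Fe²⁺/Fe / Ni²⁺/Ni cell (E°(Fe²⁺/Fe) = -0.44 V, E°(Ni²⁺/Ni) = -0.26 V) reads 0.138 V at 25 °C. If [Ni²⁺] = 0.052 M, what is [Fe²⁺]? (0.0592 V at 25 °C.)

1.4 M

From the Nernst equation, log Q = n(E° − E)/0.0592 = 2(0.18 − 0.138)/0.0592 = 1.419, so Q = 26.2.
With Q = [Fe²⁺]/[Ni²⁺] and the known concentrations, [Fe²⁺] in the numerator gives [Fe²⁺] = 1.4 M.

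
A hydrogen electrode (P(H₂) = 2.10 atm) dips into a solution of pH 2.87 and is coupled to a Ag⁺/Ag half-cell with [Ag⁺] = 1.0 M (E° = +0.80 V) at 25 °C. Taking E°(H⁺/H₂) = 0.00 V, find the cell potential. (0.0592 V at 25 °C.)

0.98 V

The Ag⁺/Ag couple is the cathode, so E°_cell = 0.80 V; n = 2.
[H⁺] = 10^(−2.87) = 0.0013 M, and Q = [H⁺]^2 / ([Ag⁺]^2·P(H₂)) = 8.67 × 10^-7.
E = E° − (0.0592/2) log Q = 0.80 − (0.0592/2)(-6.062) = 0.979 V.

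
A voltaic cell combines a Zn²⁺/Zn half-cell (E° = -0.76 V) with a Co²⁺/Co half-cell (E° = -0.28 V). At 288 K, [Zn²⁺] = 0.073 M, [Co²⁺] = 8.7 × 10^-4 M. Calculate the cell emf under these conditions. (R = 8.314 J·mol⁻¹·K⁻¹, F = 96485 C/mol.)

The Co²⁺/Co couple has the higher reduction potential and acts as the cathode, so E°_cell = -0.28 − (-0.76) = 0.48 V.
Balancing electrons gives n = 2; the reaction quotient is Q = [Zn²⁺]/[Co²⁺] = 83.9.
E = E° − (RT/nF) ln Q = 0.48 − (8.314×288)/(2×96485) × (4.430) = 0.480 − 0.055 = 0.425 V.

0.425 V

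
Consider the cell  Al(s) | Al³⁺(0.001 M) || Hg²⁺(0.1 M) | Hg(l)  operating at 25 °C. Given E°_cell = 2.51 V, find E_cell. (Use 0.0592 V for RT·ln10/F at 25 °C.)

2.54 V

Balancing electrons gives n = 6; the reaction quotient is Q = [Al³⁺]^2/[Hg²⁺]^3 = 0.00100.
At 25 °C, E = E° − (0.0592/n) log Q = 2.51 − (0.0592/6)(-3.000) = 2.510 + 0.030 = 2.540 V.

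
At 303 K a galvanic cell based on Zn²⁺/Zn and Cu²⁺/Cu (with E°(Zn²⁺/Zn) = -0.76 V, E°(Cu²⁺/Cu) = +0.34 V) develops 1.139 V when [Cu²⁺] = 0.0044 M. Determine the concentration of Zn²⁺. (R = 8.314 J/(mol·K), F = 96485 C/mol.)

2.2 × 10^-4 M

From the Nernst equation, ln Q = nF(E° − E)/RT = 2×96485×(1.10 − 1.139)/(8.314×303) = -2.987, so Q = 0.0504.
With Q = [Zn²⁺]/[Cu²⁺] and the known concentrations, [Zn²⁺] in the numerator gives [Zn²⁺] = 2.2 × 10^-4 M.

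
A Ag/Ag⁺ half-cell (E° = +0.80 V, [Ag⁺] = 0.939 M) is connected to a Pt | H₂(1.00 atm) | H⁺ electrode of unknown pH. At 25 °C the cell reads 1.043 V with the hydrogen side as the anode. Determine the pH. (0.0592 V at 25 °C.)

pH = 4.13

E°_cell = 0.80 V and n = 2.
log Q = n(E° − E)/0.0592 = 2×(0.80 − 1.043)/0.0592 = -8.209.
With Q = [H⁺]^2 / ([Ag⁺]^2·P(H₂)), solving for [H⁺] gives log[H⁺] = -4.132, so pH = 4.13.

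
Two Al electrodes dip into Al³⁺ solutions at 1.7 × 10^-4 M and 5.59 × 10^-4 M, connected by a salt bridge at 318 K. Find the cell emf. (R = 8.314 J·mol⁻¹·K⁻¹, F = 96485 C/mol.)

Both half-cells are Al³⁺/Al, so E°_cell = 0. The concentrated side is the cathode; the cell reaction moves Al³⁺ from high to low concentration with n = 3.
Q = [Al³⁺]_dilute/[Al³⁺]_conc = 1.7 × 10^-4/5.59 × 10^-4 = 0.304.
E = 0 − (RT/nF) ln Q = −((8.314×318)/(3×96485))(-1.190) = 0.0109 V.

0.011 V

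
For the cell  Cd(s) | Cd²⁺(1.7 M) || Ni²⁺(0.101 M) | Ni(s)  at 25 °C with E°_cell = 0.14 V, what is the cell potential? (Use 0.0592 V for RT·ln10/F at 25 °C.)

Balancing electrons gives n = 2; the reaction quotient is Q = [Cd²⁺]/[Ni²⁺] = 16.8.
At 25 °C, E = E° − (0.0592/n) log Q = 0.14 − (0.0592/2)(1.226) = 0.140 − 0.036 = 0.104 V.

0.104 V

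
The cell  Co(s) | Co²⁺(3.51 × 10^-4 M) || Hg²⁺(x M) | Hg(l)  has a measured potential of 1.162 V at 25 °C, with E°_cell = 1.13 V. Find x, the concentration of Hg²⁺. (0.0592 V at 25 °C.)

0.0042 M

From the Nernst equation, log Q = n(E° − E)/0.0592 = 2(1.13 − 1.162)/0.0592 = -1.081, so Q = 0.0830.
With Q = [Co²⁺]/[Hg²⁺] and the known concentrations, [Hg²⁺] in the denominator gives [Hg²⁺] = 0.0042 M.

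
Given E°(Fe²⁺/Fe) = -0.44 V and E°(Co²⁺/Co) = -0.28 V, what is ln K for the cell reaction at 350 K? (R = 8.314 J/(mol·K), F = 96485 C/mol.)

ln K = 10.6

E°_cell = -0.28 − (-0.44) = 0.16 V, with n = 2 electrons transferred.
At equilibrium E = 0, so the Nernst equation gives ln K = nFE°/RT = (2)(96485)(0.16)/((8.314)(350)) = 10.61.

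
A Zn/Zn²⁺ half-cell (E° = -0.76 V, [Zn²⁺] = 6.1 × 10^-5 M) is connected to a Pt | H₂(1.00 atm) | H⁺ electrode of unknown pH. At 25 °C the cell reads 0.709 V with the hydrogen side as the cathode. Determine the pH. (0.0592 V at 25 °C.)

pH = 2.97

E°_cell = 0.76 V and n = 2.
log Q = n(E° − E)/0.0592 = 2×(0.76 − 0.709)/0.0592 = 1.723.
With Q = [Zn²⁺]·P(H₂) / [H⁺]^2, solving for [H⁺] gives log[H⁺] = -2.969, so pH = 2.97.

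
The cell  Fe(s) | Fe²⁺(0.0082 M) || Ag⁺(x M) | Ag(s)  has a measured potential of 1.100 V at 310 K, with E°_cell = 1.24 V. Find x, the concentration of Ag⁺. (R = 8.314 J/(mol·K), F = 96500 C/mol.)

From the Nernst equation, ln Q = nF(E° − E)/RT = 2×96500×(1.24 − 1.100)/(8.314×310) = 10.484, so Q = 3.57 × 10^4.
With Q = [Fe²⁺]/[Ag⁺]^2 and the known concentrations, [Ag⁺]^2 in the denominator gives [Ag⁺] = 4.8 × 10^-4 M.

4.8 × 10^-4 M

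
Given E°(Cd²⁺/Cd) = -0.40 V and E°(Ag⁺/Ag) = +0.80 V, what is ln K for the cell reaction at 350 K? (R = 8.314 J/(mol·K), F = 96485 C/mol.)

E°_cell = +0.80 − (-0.40) = 1.20 V, with n = 2 electrons transferred.
At equilibrium E = 0, so the Nernst equation gives ln K = nFE°/RT = (2)(96485)(1.20)/((8.314)(350)) = 79.58.

ln K = 79.6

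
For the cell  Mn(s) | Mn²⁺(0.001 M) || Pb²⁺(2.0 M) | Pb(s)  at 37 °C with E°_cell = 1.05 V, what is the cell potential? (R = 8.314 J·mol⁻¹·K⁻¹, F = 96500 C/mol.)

1.15 V

Balancing electrons gives n = 2; the reaction quotient is Q = [Mn²⁺]/[Pb²⁺] = 5 × 10^-4.
E = E° − (RT/nF) ln Q = 1.05 − (8.314×310)/(2×96500) × (-7.601) = 1.050 + 0.102 = 1.152 V.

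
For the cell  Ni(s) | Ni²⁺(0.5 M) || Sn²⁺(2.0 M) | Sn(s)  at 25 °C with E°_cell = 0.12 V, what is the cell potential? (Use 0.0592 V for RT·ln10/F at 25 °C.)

Balancing electrons gives n = 2; the reaction quotient is Q = [Ni²⁺]/[Sn²⁺] = 0.250.
At 25 °C, E = E° − (0.0592/n) log Q = 0.12 − (0.0592/2)(-0.602) = 0.120 + 0.018 = 0.138 V.

0.138 V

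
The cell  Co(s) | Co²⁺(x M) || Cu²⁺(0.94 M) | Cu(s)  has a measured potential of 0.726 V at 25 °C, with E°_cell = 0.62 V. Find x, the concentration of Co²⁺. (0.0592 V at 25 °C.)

2.5 × 10^-4 M

From the Nernst equation, log Q = n(E° − E)/0.0592 = 2(0.62 − 0.726)/0.0592 = -3.581, so Q = 2.62 × 10^-4.
With Q = [Co²⁺]/[Cu²⁺] and the known concentrations, [Co²⁺] in the numerator gives [Co²⁺] = 2.5 × 10^-4 M.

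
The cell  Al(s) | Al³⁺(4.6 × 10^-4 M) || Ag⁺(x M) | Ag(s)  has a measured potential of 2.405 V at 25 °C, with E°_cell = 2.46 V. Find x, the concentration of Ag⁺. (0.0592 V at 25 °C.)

From the Nernst equation, log Q = n(E° − E)/0.0592 = 3(2.46 − 2.405)/0.0592 = 2.787, so Q = 613.
With Q = [Al³⁺]/[Ag⁺]^3 and the known concentrations, [Ag⁺]^3 in the denominator gives [Ag⁺] = 0.0091 M.

0.0091 M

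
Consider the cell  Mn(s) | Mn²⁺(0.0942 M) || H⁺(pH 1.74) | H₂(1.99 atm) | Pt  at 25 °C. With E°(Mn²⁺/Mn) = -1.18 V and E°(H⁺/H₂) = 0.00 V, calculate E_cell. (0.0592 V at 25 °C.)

The hydrogen couple is the cathode, so E°_cell = 1.18 V; n = 2.
[H⁺] = 10^(−1.74) = 0.018 M, and Q = [Mn²⁺]·P(H₂) / [H⁺]^2 = 566.
E = E° − (0.0592/2) log Q = 1.18 − (0.0592/2)(2.753) = 1.099 V.

1.10 V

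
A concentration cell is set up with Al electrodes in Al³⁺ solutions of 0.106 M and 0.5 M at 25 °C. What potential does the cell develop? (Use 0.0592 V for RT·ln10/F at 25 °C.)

Both half-cells are Al³⁺/Al, so E°_cell = 0. The concentrated side is the cathode; the cell reaction moves Al³⁺ from high to low concentration with n = 3.
Q = [Al³⁺]_dilute/[Al³⁺]_conc = 0.106/0.5 = 0.212.
E = 0 − (0.0592/3) log Q = −(0.0592/3)(-0.674) = 0.0133 V.

0.013 V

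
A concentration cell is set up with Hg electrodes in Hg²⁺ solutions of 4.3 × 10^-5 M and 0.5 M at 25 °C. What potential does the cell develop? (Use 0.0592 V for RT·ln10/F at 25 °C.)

0.12 V

Both half-cells are Hg²⁺/Hg, so E°_cell = 0. The concentrated side is the cathode; the cell reaction moves Hg²⁺ from high to low concentration with n = 2.
Q = [Hg²⁺]_dilute/[Hg²⁺]_conc = 4.3 × 10^-5/0.5 = 8.6 × 10^-5.
E = 0 − (0.0592/2) log Q = −(0.0592/2)(-4.066) = 0.1204 V.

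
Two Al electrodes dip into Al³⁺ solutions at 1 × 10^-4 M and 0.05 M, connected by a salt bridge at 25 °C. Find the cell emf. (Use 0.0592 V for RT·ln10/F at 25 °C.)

Both half-cells are Al³⁺/Al, so E°_cell = 0. The concentrated side is the cathode; the cell reaction moves Al³⁺ from high to low concentration with n = 3.
Q = [Al³⁺]_dilute/[Al³⁺]_conc = 1 × 10^-4/0.05 = 0.00200.
E = 0 − (0.0592/3) log Q = −(0.0592/3)(-2.699) = 0.0533 V.

0.053 V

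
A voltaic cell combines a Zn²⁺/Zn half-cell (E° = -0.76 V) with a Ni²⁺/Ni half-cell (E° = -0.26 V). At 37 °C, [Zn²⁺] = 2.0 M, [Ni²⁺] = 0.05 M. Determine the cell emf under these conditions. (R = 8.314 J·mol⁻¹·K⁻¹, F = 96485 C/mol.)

The Ni²⁺/Ni couple has the higher reduction potential and acts as the cathode, so E°_cell = -0.26 − (-0.76) = 0.50 V.
Balancing electrons gives n = 2; the reaction quotient is Q = [Zn²⁺]/[Ni²⁺] = 40.0.
E = E° − (RT/nF) ln Q = 0.50 − (8.314×310)/(2×96485) × (3.689) = 0.500 − 0.049 = 0.451 V.

0.451 V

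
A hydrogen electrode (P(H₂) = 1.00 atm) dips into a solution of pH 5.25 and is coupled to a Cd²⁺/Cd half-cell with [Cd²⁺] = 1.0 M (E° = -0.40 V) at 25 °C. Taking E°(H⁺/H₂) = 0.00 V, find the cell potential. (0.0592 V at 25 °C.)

0.089 V

The hydrogen couple is the cathode, so E°_cell = 0.40 V; n = 2.
[H⁺] = 10^(−5.25) = 5.6 × 10^-6 M, and Q = [Cd²⁺]·P(H₂) / [H⁺]^2 = 3.16 × 10^10.
E = E° − (0.0592/2) log Q = 0.40 − (0.0592/2)(10.500) = 0.089 V.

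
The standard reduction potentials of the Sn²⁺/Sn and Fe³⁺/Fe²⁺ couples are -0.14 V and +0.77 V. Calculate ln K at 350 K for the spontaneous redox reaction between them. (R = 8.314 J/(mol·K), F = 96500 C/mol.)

ln K = 60.4

E°_cell = +0.77 − (-0.14) = 0.91 V, with n = 2 electrons transferred.
At equilibrium E = 0, so the Nernst equation gives ln K = nFE°/RT = (2)(96500)(0.91)/((8.314)(350)) = 60.36.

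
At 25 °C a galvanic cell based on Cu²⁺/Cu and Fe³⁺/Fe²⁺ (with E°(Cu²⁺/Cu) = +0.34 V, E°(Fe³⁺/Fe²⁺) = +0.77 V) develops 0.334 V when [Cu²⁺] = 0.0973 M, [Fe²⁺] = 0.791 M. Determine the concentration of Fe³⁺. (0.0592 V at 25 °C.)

0.0059 M

From the Nernst equation, log Q = n(E° − E)/0.0592 = 2(0.43 − 0.334)/0.0592 = 3.243, so Q = 1750.
With Q = [Cu²⁺]·[Fe²⁺]^2/[Fe³⁺]^2 and the known concentrations, [Fe³⁺]^2 in the denominator gives [Fe³⁺] = 0.0059 M.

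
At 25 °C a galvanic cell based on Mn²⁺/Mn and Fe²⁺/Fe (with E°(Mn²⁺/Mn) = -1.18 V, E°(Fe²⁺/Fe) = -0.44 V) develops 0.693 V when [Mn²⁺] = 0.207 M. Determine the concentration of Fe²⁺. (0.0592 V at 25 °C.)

From the Nernst equation, log Q = n(E° − E)/0.0592 = 2(0.74 − 0.693)/0.0592 = 1.588, so Q = 38.7.
With Q = [Mn²⁺]/[Fe²⁺] and the known concentrations, [Fe²⁺] in the denominator gives [Fe²⁺] = 0.0053 M.

0.0053 M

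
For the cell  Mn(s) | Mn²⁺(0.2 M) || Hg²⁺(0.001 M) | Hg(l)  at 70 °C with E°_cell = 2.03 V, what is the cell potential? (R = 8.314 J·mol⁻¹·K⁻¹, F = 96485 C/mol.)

Balancing electrons gives n = 2; the reaction quotient is Q = [Mn²⁺]/[Hg²⁺] = 200.
E = E° − (RT/nF) ln Q = 2.03 − (8.314×343)/(2×96485) × (5.298) = 2.030 − 0.078 = 1.952 V.

1.95 V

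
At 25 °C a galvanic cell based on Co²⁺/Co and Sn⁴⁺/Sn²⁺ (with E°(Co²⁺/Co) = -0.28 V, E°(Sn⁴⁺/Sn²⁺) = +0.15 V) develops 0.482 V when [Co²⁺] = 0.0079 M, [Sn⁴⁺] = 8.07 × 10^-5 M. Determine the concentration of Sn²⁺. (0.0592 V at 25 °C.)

1.8 × 10^-4 M

From the Nernst equation, log Q = n(E° − E)/0.0592 = 2(0.43 − 0.482)/0.0592 = -1.757, so Q = 0.0175.
With Q = [Co²⁺]·[Sn²⁺]/[Sn⁴⁺] and the known concentrations, [Sn²⁺] in the numerator gives [Sn²⁺] = 1.8 × 10^-4 M.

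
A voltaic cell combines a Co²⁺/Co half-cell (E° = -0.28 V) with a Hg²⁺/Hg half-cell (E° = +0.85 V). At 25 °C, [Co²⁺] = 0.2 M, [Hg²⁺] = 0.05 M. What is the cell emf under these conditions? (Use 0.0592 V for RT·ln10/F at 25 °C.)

The Hg²⁺/Hg couple has the higher reduction potential and acts as the cathode, so E°_cell = +0.85 − (-0.28) = 1.13 V.
Balancing electrons gives n = 2; the reaction quotient is Q = [Co²⁺]/[Hg²⁺] = 4.00.
At 25 °C, E = E° − (0.0592/n) log Q = 1.13 − (0.0592/2)(0.602) = 1.130 − 0.018 = 1.112 V.

1.11 V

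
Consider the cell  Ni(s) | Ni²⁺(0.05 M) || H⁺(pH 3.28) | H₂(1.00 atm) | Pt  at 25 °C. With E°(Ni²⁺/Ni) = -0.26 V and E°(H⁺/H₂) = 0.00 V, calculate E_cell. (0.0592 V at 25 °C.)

0.10 V

The hydrogen couple is the cathode, so E°_cell = 0.26 V; n = 2.
[H⁺] = 10^(−3.28) = 5.2 × 10^-4 M, and Q = [Ni²⁺]·P(H₂) / [H⁺]^2 = 1.82 × 10^5.
E = E° − (0.0592/2) log Q = 0.26 − (0.0592/2)(5.259) = 0.104 V.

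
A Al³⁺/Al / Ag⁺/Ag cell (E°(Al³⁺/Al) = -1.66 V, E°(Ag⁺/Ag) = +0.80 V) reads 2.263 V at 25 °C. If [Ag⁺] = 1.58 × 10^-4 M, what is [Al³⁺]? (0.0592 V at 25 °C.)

From the Nernst equation, log Q = n(E° − E)/0.0592 = 3(2.46 − 2.263)/0.0592 = 9.983, so Q = 9.62 × 10^9.
With Q = [Al³⁺]/[Ag⁺]^3 and the known concentrations, [Al³⁺] in the numerator gives [Al³⁺] = 0.038 M.

0.038 M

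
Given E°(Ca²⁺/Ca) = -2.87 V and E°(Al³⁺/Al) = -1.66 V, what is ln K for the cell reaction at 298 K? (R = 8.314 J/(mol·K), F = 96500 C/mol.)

E°_cell = -1.66 − (-2.87) = 1.21 V, with n = 6 electrons transferred.
At equilibrium E = 0, so the Nernst equation gives ln K = nFE°/RT = (6)(96500)(1.21)/((8.314)(298)) = 282.77.

ln K = 282.8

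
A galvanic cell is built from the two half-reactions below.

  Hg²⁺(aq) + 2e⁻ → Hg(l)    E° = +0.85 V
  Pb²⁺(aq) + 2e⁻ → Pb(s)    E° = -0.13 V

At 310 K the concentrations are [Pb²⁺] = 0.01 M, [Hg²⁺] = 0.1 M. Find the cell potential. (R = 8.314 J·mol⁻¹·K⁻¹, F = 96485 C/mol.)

1.01 V

The Hg²⁺/Hg couple has the higher reduction potential and acts as the cathode, so E°_cell = +0.85 − (-0.13) = 0.98 V.
Balancing electrons gives n = 2; the reaction quotient is Q = [Pb²⁺]/[Hg²⁺] = 0.100.
E = E° − (RT/nF) ln Q = 0.98 − (8.314×310)/(2×96485) × (-2.303) = 0.980 + 0.031 = 1.011 V.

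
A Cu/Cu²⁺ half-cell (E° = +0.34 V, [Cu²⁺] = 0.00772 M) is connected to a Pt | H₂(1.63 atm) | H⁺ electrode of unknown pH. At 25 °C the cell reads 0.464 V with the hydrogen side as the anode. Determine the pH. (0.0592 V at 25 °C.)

E°_cell = 0.34 V and n = 2.
log Q = n(E° − E)/0.0592 = 2×(0.34 − 0.464)/0.0592 = -4.189.
With Q = [H⁺]^2 / ([Cu²⁺]·P(H₂)), solving for [H⁺] gives log[H⁺] = -3.045, so pH = 3.04.

pH = 3.04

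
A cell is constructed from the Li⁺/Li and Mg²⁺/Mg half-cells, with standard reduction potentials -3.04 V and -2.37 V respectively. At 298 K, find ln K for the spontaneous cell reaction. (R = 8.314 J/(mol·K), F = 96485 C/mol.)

ln K = 52.2

E°_cell = -2.37 − (-3.04) = 0.67 V, with n = 2 electrons transferred.
At equilibrium E = 0, so the Nernst equation gives ln K = nFE°/RT = (2)(96485)(0.67)/((8.314)(298)) = 52.18.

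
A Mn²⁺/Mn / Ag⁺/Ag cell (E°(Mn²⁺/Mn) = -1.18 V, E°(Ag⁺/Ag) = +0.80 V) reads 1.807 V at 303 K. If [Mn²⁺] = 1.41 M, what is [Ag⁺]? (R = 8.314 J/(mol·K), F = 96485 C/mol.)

From the Nernst equation, ln Q = nF(E° − E)/RT = 2×96485×(1.98 − 1.807)/(8.314×303) = 13.252, so Q = 5.69 × 10^5.
With Q = [Mn²⁺]/[Ag⁺]^2 and the known concentrations, [Ag⁺]^2 in the denominator gives [Ag⁺] = 0.0016 M.

0.0016 M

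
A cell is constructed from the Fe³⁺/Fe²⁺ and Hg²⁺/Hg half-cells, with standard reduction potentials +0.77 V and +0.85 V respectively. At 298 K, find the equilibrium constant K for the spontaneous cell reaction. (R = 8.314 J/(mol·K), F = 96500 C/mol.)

E°_cell = +0.85 − (+0.77) = 0.08 V, with n = 2 electrons transferred.
At equilibrium E = 0, so the Nernst equation gives ln K = nFE°/RT = (2)(96500)(0.08)/((8.314)(298)) = 6.23.
K = e^6.23 = 510.

510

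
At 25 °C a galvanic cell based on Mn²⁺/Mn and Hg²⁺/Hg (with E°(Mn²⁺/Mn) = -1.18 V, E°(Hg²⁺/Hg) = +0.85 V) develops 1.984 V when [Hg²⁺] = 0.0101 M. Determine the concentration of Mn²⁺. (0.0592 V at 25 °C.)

From the Nernst equation, log Q = n(E° − E)/0.0592 = 2(2.03 − 1.984)/0.0592 = 1.554, so Q = 35.8.
With Q = [Mn²⁺]/[Hg²⁺] and the known concentrations, [Mn²⁺] in the numerator gives [Mn²⁺] = 0.36 M.

0.36 M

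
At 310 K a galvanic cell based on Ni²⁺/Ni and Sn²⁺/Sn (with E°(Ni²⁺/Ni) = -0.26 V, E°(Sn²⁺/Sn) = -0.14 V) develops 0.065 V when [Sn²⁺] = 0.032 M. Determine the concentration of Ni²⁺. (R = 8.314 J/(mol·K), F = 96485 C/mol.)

From the Nernst equation, ln Q = nF(E° − E)/RT = 2×96485×(0.12 − 0.065)/(8.314×310) = 4.118, so Q = 61.4.
With Q = [Ni²⁺]/[Sn²⁺] and the known concentrations, [Ni²⁺] in the numerator gives [Ni²⁺] = 2.0 M.

2.0 M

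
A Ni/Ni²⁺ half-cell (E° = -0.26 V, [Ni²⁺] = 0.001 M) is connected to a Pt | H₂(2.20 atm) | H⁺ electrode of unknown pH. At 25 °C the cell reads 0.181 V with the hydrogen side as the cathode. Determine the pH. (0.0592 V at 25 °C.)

pH = 2.66

E°_cell = 0.26 V and n = 2.
log Q = n(E° − E)/0.0592 = 2×(0.26 − 0.181)/0.0592 = 2.669.
With Q = [Ni²⁺]·P(H₂) / [H⁺]^2, solving for [H⁺] gives log[H⁺] = -2.663, so pH = 2.66.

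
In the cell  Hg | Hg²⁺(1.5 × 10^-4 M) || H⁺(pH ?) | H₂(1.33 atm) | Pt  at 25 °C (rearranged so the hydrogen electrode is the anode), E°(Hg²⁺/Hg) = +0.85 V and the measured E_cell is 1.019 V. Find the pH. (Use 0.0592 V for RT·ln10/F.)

pH = 4.70

E°_cell = 0.85 V and n = 2.
log Q = n(E° − E)/0.0592 = 2×(0.85 − 1.019)/0.0592 = -5.709.
With Q = [H⁺]^2 / ([Hg²⁺]·P(H₂)), solving for [H⁺] gives log[H⁺] = -4.705, so pH = 4.70.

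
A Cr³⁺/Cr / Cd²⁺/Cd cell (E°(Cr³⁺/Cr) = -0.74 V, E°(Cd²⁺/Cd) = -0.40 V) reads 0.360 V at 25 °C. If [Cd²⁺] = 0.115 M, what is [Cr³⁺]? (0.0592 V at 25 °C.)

From the Nernst equation, log Q = n(E° − E)/0.0592 = 6(0.34 − 0.360)/0.0592 = -2.027, so Q = 0.00940.
With Q = [Cr³⁺]^2/[Cd²⁺]^3 and the known concentrations, [Cr³⁺]^2 in the numerator gives [Cr³⁺] = 0.0038 M.

0.0038 M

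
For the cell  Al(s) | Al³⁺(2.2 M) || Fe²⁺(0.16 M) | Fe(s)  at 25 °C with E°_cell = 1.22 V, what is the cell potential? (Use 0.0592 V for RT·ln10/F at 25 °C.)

1.19 V

Balancing electrons gives n = 6; the reaction quotient is Q = [Al³⁺]^2/[Fe²⁺]^3 = 1180.
At 25 °C, E = E° − (0.0592/n) log Q = 1.22 − (0.0592/6)(3.072) = 1.220 − 0.030 = 1.190 V.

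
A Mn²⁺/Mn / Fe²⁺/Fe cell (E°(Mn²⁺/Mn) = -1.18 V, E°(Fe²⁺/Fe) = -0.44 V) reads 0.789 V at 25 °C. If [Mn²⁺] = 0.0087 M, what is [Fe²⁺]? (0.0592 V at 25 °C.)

0.39 M

From the Nernst equation, log Q = n(E° − E)/0.0592 = 2(0.74 − 0.789)/0.0592 = -1.655, so Q = 0.0221.
With Q = [Mn²⁺]/[Fe²⁺] and the known concentrations, [Fe²⁺] in the denominator gives [Fe²⁺] = 0.39 M.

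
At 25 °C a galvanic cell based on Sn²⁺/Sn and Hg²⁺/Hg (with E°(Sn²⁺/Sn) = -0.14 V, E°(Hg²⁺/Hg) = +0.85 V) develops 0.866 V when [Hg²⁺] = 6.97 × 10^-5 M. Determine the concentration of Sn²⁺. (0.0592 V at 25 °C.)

1.1 M

From the Nernst equation, log Q = n(E° − E)/0.0592 = 2(0.99 − 0.866)/0.0592 = 4.189, so Q = 1.55 × 10^4.
With Q = [Sn²⁺]/[Hg²⁺] and the known concentrations, [Sn²⁺] in the numerator gives [Sn²⁺] = 1.1 M.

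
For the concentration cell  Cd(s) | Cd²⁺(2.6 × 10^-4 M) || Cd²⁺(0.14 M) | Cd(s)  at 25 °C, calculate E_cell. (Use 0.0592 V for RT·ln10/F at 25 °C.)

0.081 V

Both half-cells are Cd²⁺/Cd, so E°_cell = 0. The concentrated side is the cathode; the cell reaction moves Cd²⁺ from high to low concentration with n = 2.
Q = [Cd²⁺]_dilute/[Cd²⁺]_conc = 2.6 × 10^-4/0.14 = 0.00186.
E = 0 − (0.0592/2) log Q = −(0.0592/2)(-2.731) = 0.0808 V.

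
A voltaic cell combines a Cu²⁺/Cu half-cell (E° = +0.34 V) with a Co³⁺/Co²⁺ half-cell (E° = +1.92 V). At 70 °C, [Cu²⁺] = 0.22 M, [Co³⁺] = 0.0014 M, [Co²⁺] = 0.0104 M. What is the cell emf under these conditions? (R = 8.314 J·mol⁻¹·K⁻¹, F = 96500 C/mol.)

The Co³⁺/Co²⁺ couple has the higher reduction potential and acts as the cathode, so E°_cell = +1.92 − (+0.34) = 1.58 V.
Balancing electrons gives n = 2; the reaction quotient is Q = [Cu²⁺]·[Co²⁺]^2/[Co³⁺]^2 = 12.1.
E = E° − (RT/nF) ln Q = 1.58 − (8.314×343)/(2×96500) × (2.497) = 1.580 − 0.037 = 1.543 V.

1.54 V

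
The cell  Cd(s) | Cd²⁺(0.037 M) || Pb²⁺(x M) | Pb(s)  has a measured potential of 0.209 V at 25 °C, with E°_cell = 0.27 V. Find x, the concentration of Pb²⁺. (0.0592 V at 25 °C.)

3.2 × 10^-4 M

From the Nernst equation, log Q = n(E° − E)/0.0592 = 2(0.27 − 0.209)/0.0592 = 2.061, so Q = 115.
With Q = [Cd²⁺]/[Pb²⁺] and the known concentrations, [Pb²⁺] in the denominator gives [Pb²⁺] = 3.2 × 10^-4 M.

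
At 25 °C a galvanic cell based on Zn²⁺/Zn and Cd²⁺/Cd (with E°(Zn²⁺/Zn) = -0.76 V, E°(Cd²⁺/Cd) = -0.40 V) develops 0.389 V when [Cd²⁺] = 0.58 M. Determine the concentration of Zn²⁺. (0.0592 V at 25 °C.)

From the Nernst equation, log Q = n(E° − E)/0.0592 = 2(0.36 − 0.389)/0.0592 = -0.980, so Q = 0.105.
With Q = [Zn²⁺]/[Cd²⁺] and the known concentrations, [Zn²⁺] in the numerator gives [Zn²⁺] = 0.061 M.

0.061 M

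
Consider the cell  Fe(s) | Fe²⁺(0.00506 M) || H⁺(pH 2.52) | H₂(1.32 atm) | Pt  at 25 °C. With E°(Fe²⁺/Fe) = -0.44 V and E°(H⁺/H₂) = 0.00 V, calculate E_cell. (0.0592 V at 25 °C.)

The hydrogen couple is the cathode, so E°_cell = 0.44 V; n = 2.
[H⁺] = 10^(−2.52) = 0.0030 M, and Q = [Fe²⁺]·P(H₂) / [H⁺]^2 = 732.
E = E° − (0.0592/2) log Q = 0.44 − (0.0592/2)(2.865) = 0.355 V.

0.36 V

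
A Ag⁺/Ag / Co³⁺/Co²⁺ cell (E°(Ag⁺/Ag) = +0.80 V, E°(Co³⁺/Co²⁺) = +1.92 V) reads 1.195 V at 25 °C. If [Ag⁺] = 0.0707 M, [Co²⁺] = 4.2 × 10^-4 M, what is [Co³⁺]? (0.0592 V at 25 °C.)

5.5 × 10^-4 M

From the Nernst equation, log Q = n(E° − E)/0.0592 = 1(1.12 − 1.195)/0.0592 = -1.267, so Q = 0.0541.
With Q = [Ag⁺]·[Co²⁺]/[Co³⁺] and the known concentrations, [Co³⁺] in the denominator gives [Co³⁺] = 5.5 × 10^-4 M.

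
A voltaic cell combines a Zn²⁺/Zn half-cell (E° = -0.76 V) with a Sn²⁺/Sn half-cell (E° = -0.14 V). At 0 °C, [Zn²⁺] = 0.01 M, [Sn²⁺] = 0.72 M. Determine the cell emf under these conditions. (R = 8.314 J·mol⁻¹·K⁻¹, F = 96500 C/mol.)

0.670 V

The Sn²⁺/Sn couple has the higher reduction potential and acts as the cathode, so E°_cell = -0.14 − (-0.76) = 0.62 V.
Balancing electrons gives n = 2; the reaction quotient is Q = [Zn²⁺]/[Sn²⁺] = 0.0139.
E = E° − (RT/nF) ln Q = 0.62 − (8.314×273)/(2×96500) × (-4.277) = 0.620 + 0.050 = 0.670 V.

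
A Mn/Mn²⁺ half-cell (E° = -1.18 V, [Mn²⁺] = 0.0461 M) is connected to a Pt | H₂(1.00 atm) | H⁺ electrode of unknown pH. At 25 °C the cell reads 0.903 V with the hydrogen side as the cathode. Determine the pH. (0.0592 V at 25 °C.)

pH = 5.35

E°_cell = 1.18 V and n = 2.
log Q = n(E° − E)/0.0592 = 2×(1.18 − 0.903)/0.0592 = 9.358.
With Q = [Mn²⁺]·P(H₂) / [H⁺]^2, solving for [H⁺] gives log[H⁺] = -5.347, so pH = 5.35.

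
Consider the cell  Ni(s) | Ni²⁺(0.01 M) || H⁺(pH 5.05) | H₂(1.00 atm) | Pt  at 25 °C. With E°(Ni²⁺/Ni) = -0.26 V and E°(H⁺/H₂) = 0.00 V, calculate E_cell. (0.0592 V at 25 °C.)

The hydrogen couple is the cathode, so E°_cell = 0.26 V; n = 2.
[H⁺] = 10^(−5.05) = 8.9 × 10^-6 M, and Q = [Ni²⁺]·P(H₂) / [H⁺]^2 = 1.26 × 10^8.
E = E° − (0.0592/2) log Q = 0.26 − (0.0592/2)(8.100) = 0.020 V.

0.020 V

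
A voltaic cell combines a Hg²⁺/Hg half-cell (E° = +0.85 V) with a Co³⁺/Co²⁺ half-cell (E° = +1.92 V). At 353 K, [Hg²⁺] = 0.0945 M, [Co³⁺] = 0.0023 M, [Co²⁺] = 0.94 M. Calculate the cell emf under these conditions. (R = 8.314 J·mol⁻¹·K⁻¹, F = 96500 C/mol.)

0.923 V

The Co³⁺/Co²⁺ couple has the higher reduction potential and acts as the cathode, so E°_cell = +1.92 − (+0.85) = 1.07 V.
Balancing electrons gives n = 2; the reaction quotient is Q = [Hg²⁺]·[Co²⁺]^2/[Co³⁺]^2 = 1.58 × 10^4.
E = E° − (RT/nF) ln Q = 1.07 − (8.314×353)/(2×96500) × (9.667) = 1.070 − 0.147 = 0.923 V.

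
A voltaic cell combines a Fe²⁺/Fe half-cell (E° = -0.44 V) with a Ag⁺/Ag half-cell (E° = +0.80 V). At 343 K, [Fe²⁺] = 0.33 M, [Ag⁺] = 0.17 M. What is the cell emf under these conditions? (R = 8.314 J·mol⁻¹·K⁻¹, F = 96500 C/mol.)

The Ag⁺/Ag couple has the higher reduction potential and acts as the cathode, so E°_cell = +0.80 − (-0.44) = 1.24 V.
Balancing electrons gives n = 2; the reaction quotient is Q = [Fe²⁺]/[Ag⁺]^2 = 11.4.
E = E° − (RT/nF) ln Q = 1.24 − (8.314×343)/(2×96500) × (2.435) = 1.240 − 0.036 = 1.204 V.

1.20 V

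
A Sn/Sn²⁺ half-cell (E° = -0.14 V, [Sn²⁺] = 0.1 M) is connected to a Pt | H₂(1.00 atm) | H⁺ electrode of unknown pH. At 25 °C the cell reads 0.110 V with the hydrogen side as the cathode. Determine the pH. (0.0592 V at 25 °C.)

E°_cell = 0.14 V and n = 2.
log Q = n(E° − E)/0.0592 = 2×(0.14 − 0.110)/0.0592 = 1.014.
With Q = [Sn²⁺]·P(H₂) / [H⁺]^2, solving for [H⁺] gives log[H⁺] = -1.007, so pH = 1.01.

pH = 1.01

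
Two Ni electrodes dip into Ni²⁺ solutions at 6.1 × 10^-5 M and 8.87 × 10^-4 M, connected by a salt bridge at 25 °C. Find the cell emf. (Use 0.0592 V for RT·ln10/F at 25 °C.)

0.034 V

Both half-cells are Ni²⁺/Ni, so E°_cell = 0. The concentrated side is the cathode; the cell reaction moves Ni²⁺ from high to low concentration with n = 2.
Q = [Ni²⁺]_dilute/[Ni²⁺]_conc = 6.1 × 10^-5/8.87 × 10^-4 = 0.0688.
E = 0 − (0.0592/2) log Q = −(0.0592/2)(-1.163) = 0.0344 V.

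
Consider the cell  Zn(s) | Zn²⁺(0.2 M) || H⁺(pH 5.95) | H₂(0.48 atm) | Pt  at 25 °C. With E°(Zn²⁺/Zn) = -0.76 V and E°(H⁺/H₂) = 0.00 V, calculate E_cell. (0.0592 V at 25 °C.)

The hydrogen couple is the cathode, so E°_cell = 0.76 V; n = 2.
[H⁺] = 10^(−5.95) = 1.1 × 10^-6 M, and Q = [Zn²⁺]·P(H₂) / [H⁺]^2 = 7.63 × 10^10.
E = E° − (0.0592/2) log Q = 0.76 − (0.0592/2)(10.882) = 0.438 V.

0.44 V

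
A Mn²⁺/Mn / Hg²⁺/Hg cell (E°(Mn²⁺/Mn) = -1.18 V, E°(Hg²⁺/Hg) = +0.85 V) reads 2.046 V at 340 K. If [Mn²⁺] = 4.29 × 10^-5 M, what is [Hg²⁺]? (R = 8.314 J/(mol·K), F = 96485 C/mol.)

From the Nernst equation, ln Q = nF(E° − E)/RT = 2×96485×(2.03 − 2.046)/(8.314×340) = -1.092, so Q = 0.335.
With Q = [Mn²⁺]/[Hg²⁺] and the known concentrations, [Hg²⁺] in the denominator gives [Hg²⁺] = 1.3 × 10^-4 M.

1.3 × 10^-4 M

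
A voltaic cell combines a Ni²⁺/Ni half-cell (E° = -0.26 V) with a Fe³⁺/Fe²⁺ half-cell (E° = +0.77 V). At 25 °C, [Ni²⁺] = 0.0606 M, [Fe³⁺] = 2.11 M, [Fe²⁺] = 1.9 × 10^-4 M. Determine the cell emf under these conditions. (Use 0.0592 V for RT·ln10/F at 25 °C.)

The Fe³⁺/Fe²⁺ couple has the higher reduction potential and acts as the cathode, so E°_cell = +0.77 − (-0.26) = 1.03 V.
Balancing electrons gives n = 2; the reaction quotient is Q = [Ni²⁺]·[Fe²⁺]^2/[Fe³⁺]^2 = 4.91 × 10^-10.
At 25 °C, E = E° − (0.0592/n) log Q = 1.03 − (0.0592/2)(-9.309) = 1.030 + 0.276 = 1.306 V.

1.31 V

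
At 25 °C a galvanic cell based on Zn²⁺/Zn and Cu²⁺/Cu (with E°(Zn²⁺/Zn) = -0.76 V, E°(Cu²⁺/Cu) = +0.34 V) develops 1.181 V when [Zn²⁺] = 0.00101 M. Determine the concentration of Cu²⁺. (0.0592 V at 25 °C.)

From the Nernst equation, log Q = n(E° − E)/0.0592 = 2(1.10 − 1.181)/0.0592 = -2.736, so Q = 0.00183.
With Q = [Zn²⁺]/[Cu²⁺] and the known concentrations, [Cu²⁺] in the denominator gives [Cu²⁺] = 0.55 M.

0.55 M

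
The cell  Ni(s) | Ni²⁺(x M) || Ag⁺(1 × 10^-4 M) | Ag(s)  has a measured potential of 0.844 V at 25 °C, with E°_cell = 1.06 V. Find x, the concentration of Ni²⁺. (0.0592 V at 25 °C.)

From the Nernst equation, log Q = n(E° − E)/0.0592 = 2(1.06 − 0.844)/0.0592 = 7.297, so Q = 1.98 × 10^7.
With Q = [Ni²⁺]/[Ag⁺]^2 and the known concentrations, [Ni²⁺] in the numerator gives [Ni²⁺] = 0.2 M.

0.2 M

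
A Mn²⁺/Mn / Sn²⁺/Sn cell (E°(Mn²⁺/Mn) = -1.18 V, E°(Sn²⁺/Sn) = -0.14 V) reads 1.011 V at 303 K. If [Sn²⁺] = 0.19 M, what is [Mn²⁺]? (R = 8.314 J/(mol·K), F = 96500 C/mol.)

1.8 M

From the Nernst equation, ln Q = nF(E° − E)/RT = 2×96500×(1.04 − 1.011)/(8.314×303) = 2.222, so Q = 9.22.
With Q = [Mn²⁺]/[Sn²⁺] and the known concentrations, [Mn²⁺] in the numerator gives [Mn²⁺] = 1.8 M.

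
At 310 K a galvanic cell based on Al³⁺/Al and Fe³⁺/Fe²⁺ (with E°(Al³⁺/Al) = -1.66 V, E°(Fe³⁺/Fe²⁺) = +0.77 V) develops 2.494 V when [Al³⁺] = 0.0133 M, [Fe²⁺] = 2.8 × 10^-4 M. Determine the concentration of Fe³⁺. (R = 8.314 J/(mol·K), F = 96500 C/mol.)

From the Nernst equation, ln Q = nF(E° − E)/RT = 3×96500×(2.43 − 2.494)/(8.314×310) = -7.189, so Q = 7.55 × 10^-4.
With Q = [Al³⁺]·[Fe²⁺]^3/[Fe³⁺]^3 and the known concentrations, [Fe³⁺]^3 in the denominator gives [Fe³⁺] = 7.3 × 10^-4 M.

7.3 × 10^-4 M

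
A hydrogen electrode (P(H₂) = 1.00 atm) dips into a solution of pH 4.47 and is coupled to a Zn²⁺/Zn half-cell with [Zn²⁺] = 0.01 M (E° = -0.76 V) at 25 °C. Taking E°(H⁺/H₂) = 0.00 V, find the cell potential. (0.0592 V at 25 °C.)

The hydrogen couple is the cathode, so E°_cell = 0.76 V; n = 2.
[H⁺] = 10^(−4.47) = 3.4 × 10^-5 M, and Q = [Zn²⁺]·P(H₂) / [H⁺]^2 = 8.71 × 10^6.
E = E° − (0.0592/2) log Q = 0.76 − (0.0592/2)(6.940) = 0.555 V.

0.55 V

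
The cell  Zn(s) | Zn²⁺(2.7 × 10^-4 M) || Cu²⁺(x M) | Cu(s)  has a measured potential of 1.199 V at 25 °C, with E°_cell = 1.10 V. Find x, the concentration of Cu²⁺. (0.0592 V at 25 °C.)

0.6 M

From the Nernst equation, log Q = n(E° − E)/0.0592 = 2(1.10 − 1.199)/0.0592 = -3.345, so Q = 4.52 × 10^-4.
With Q = [Zn²⁺]/[Cu²⁺] and the known concentrations, [Cu²⁺] in the denominator gives [Cu²⁺] = 0.6 M.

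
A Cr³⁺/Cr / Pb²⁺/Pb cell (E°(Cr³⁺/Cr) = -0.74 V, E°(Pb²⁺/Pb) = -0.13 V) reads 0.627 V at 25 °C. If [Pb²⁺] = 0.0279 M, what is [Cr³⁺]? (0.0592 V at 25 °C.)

From the Nernst equation, log Q = n(E° − E)/0.0592 = 6(0.61 − 0.627)/0.0592 = -1.723, so Q = 0.0189.
With Q = [Cr³⁺]^2/[Pb²⁺]^3 and the known concentrations, [Cr³⁺]^2 in the numerator gives [Cr³⁺] = 6.4 × 10^-4 M.

6.4 × 10^-4 M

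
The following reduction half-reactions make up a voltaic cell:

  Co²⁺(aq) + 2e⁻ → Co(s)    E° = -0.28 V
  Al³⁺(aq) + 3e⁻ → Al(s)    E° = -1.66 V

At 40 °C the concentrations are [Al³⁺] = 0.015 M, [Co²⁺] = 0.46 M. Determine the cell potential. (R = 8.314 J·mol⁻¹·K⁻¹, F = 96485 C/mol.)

The Co²⁺/Co couple has the higher reduction potential and acts as the cathode, so E°_cell = -0.28 − (-1.66) = 1.38 V.
Balancing electrons gives n = 6; the reaction quotient is Q = [Al³⁺]^2/[Co²⁺]^3 = 0.00231.
E = E° − (RT/nF) ln Q = 1.38 − (8.314×313)/(6×96485) × (-6.070) = 1.380 + 0.027 = 1.407 V.

1.41 V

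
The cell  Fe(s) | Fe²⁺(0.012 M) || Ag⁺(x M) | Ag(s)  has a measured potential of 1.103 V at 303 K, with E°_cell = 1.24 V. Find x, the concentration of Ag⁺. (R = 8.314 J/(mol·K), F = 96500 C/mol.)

From the Nernst equation, ln Q = nF(E° − E)/RT = 2×96500×(1.24 − 1.103)/(8.314×303) = 10.496, so Q = 3.62 × 10^4.
With Q = [Fe²⁺]/[Ag⁺]^2 and the known concentrations, [Ag⁺]^2 in the denominator gives [Ag⁺] = 5.8 × 10^-4 M.

5.8 × 10^-4 M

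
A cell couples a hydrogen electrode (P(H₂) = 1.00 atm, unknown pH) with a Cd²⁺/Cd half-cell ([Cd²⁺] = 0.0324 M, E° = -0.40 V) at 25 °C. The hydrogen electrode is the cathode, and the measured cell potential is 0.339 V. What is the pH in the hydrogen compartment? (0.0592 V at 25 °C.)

E°_cell = 0.40 V and n = 2.
log Q = n(E° − E)/0.0592 = 2×(0.40 − 0.339)/0.0592 = 2.061.
With Q = [Cd²⁺]·P(H₂) / [H⁺]^2, solving for [H⁺] gives log[H⁺] = -1.775, so pH = 1.78.

pH = 1.78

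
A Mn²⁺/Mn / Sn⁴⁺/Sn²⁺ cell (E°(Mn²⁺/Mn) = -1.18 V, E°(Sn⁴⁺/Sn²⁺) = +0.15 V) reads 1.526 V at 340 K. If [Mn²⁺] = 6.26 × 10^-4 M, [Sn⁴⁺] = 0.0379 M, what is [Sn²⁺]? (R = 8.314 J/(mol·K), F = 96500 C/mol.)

9.3 × 10^-5 M

From the Nernst equation, ln Q = nF(E° − E)/RT = 2×96500×(1.33 − 1.526)/(8.314×340) = -13.382, so Q = 1.54 × 10^-6.
With Q = [Mn²⁺]·[Sn²⁺]/[Sn⁴⁺] and the known concentrations, [Sn²⁺] in the numerator gives [Sn²⁺] = 9.3 × 10^-5 M.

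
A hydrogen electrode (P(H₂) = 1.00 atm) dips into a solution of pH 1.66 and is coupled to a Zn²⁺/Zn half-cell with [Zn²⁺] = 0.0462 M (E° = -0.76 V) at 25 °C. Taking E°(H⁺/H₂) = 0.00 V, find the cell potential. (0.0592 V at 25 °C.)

0.70 V

The hydrogen couple is the cathode, so E°_cell = 0.76 V; n = 2.
[H⁺] = 10^(−1.66) = 0.022 M, and Q = [Zn²⁺]·P(H₂) / [H⁺]^2 = 96.5.
E = E° − (0.0592/2) log Q = 0.76 − (0.0592/2)(1.985) = 0.701 V.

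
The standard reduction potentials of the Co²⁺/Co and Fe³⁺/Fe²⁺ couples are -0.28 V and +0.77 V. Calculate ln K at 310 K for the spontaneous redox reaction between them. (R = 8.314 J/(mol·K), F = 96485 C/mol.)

E°_cell = +0.77 − (-0.28) = 1.05 V, with n = 2 electrons transferred.
At equilibrium E = 0, so the Nernst equation gives ln K = nFE°/RT = (2)(96485)(1.05)/((8.314)(310)) = 78.62.

ln K = 78.6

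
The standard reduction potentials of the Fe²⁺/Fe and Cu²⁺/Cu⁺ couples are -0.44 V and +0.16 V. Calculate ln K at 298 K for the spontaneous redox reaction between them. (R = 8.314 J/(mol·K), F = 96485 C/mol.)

ln K = 46.7

E°_cell = +0.16 − (-0.44) = 0.60 V, with n = 2 electrons transferred.
At equilibrium E = 0, so the Nernst equation gives ln K = nFE°/RT = (2)(96485)(0.60)/((8.314)(298)) = 46.73.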